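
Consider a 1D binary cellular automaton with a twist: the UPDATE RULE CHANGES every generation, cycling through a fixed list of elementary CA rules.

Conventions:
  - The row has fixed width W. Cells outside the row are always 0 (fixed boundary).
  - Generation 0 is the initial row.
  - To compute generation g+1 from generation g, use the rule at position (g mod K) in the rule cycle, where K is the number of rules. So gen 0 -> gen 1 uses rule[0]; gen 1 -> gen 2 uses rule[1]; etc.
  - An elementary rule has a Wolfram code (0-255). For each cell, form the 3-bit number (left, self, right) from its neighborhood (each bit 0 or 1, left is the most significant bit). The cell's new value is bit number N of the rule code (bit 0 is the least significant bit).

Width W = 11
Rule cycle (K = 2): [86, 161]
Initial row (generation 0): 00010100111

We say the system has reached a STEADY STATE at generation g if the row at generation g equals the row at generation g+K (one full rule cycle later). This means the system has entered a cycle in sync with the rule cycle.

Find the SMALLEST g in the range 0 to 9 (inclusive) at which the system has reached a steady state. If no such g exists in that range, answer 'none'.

Gen 0: 00010100111
Gen 1 (rule 86): 00110111001
Gen 2 (rule 161): 10001010000
Gen 3 (rule 86): 11011011000
Gen 4 (rule 161): 00100100011
Gen 5 (rule 86): 01111110101
Gen 6 (rule 161): 00111101010
Gen 7 (rule 86): 01000101011
Gen 8 (rule 161): 00010010100
Gen 9 (rule 86): 00111110110
Gen 10 (rule 161): 10011101000
Gen 11 (rule 86): 11100101100

Answer: none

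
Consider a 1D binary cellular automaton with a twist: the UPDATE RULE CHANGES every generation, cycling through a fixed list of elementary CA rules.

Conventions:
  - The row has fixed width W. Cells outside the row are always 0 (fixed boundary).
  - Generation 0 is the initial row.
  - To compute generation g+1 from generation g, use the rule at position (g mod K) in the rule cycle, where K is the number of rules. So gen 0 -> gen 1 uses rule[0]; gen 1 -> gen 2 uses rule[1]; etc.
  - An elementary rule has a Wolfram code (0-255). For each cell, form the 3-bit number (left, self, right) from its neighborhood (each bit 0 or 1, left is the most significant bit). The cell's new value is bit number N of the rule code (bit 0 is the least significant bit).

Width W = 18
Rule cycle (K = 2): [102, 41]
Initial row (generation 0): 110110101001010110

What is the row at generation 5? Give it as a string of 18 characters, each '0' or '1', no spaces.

Answer: 101101101101111011

Derivation:
Gen 0: 110110101001010110
Gen 1 (rule 102): 011011111011111010
Gen 2 (rule 41): 010110000110000100
Gen 3 (rule 102): 111010001010001100
Gen 4 (rule 41): 100100100100101001
Gen 5 (rule 102): 101101101101111011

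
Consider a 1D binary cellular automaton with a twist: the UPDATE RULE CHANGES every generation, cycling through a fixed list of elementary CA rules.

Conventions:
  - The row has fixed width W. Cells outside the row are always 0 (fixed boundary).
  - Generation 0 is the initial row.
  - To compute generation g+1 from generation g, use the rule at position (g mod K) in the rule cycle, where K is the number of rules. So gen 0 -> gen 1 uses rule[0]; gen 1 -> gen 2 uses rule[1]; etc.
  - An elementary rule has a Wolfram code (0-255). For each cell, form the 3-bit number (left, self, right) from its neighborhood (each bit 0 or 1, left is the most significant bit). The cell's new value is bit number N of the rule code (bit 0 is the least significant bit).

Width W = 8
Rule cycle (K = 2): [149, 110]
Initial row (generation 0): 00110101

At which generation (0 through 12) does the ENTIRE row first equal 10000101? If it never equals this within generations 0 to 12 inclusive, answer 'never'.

Answer: 1

Derivation:
Gen 0: 00110101
Gen 1 (rule 149): 10000101
Gen 2 (rule 110): 10001111
Gen 3 (rule 149): 11100110
Gen 4 (rule 110): 10101110
Gen 5 (rule 149): 10100101
Gen 6 (rule 110): 11101111
Gen 7 (rule 149): 01000110
Gen 8 (rule 110): 11001110
Gen 9 (rule 149): 00100101
Gen 10 (rule 110): 01101111
Gen 11 (rule 149): 00000110
Gen 12 (rule 110): 00001110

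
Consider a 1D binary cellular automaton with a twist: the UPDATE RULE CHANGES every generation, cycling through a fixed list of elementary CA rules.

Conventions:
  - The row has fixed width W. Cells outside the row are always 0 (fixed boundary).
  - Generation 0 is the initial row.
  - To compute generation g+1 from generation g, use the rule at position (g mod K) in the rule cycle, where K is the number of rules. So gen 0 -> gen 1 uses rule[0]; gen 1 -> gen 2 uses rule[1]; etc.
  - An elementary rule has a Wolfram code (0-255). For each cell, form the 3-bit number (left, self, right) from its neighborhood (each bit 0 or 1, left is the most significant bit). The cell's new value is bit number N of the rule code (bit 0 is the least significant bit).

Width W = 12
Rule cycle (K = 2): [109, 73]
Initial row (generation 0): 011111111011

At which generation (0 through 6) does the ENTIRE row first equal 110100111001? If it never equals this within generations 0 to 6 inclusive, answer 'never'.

Gen 0: 011111111011
Gen 1 (rule 109): 010000001111
Gen 2 (rule 73): 000111101001
Gen 3 (rule 109): 110100111001
Gen 4 (rule 73): 110000101000
Gen 5 (rule 109): 110110111011
Gen 6 (rule 73): 110110101011

Answer: 3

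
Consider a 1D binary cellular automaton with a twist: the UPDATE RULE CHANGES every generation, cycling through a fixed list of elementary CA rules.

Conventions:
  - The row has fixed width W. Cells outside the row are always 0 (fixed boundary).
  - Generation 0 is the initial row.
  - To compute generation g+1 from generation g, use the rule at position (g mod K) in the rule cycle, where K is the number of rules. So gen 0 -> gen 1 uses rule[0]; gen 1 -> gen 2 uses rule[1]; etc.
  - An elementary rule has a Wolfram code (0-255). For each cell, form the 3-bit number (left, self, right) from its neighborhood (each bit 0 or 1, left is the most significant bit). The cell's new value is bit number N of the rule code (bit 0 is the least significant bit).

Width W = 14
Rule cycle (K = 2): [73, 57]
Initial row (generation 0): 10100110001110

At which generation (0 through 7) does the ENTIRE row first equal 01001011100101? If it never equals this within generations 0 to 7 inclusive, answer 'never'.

Answer: never

Derivation:
Gen 0: 10100110001110
Gen 1 (rule 73): 00000110101010
Gen 2 (rule 57): 11110101010101
Gen 3 (rule 73): 10010000000000
Gen 4 (rule 57): 01001111111111
Gen 5 (rule 73): 00001000000001
Gen 6 (rule 57): 11100111111100
Gen 7 (rule 73): 10100100000101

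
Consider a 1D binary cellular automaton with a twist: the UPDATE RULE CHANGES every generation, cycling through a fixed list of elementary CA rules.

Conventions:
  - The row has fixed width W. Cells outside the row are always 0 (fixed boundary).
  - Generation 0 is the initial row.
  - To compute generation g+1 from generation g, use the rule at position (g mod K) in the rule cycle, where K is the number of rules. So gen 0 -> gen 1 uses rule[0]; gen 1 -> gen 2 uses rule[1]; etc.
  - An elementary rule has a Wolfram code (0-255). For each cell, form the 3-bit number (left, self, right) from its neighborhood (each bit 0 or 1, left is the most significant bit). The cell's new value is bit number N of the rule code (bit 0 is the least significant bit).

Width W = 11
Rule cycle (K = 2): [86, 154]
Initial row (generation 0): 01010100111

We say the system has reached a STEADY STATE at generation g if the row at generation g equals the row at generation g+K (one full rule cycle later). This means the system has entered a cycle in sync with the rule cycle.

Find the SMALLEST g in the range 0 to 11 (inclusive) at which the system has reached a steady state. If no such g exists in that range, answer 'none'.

Gen 0: 01010100111
Gen 1 (rule 86): 11010111001
Gen 2 (rule 154): 10000110110
Gen 3 (rule 86): 11001010011
Gen 4 (rule 154): 10110001110
Gen 5 (rule 86): 10011010011
Gen 6 (rule 154): 01110001110
Gen 7 (rule 86): 10011010011
Gen 8 (rule 154): 01110001110
Gen 9 (rule 86): 10011010011
Gen 10 (rule 154): 01110001110
Gen 11 (rule 86): 10011010011
Gen 12 (rule 154): 01110001110
Gen 13 (rule 86): 10011010011

Answer: 5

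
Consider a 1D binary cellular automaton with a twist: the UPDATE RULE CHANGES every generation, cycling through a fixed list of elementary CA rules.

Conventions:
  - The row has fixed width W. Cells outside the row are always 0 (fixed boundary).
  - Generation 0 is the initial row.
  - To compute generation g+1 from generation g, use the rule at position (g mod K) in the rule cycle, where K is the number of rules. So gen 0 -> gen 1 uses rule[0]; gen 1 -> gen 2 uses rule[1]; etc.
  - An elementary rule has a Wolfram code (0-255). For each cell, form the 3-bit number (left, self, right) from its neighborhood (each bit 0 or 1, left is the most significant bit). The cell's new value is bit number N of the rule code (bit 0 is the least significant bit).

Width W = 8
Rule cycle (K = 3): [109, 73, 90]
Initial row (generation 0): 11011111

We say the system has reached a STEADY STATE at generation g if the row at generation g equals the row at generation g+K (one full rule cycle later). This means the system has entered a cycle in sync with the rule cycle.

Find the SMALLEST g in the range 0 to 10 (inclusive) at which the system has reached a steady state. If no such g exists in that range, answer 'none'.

Answer: none

Derivation:
Gen 0: 11011111
Gen 1 (rule 109): 11110001
Gen 2 (rule 73): 10010100
Gen 3 (rule 90): 01100010
Gen 4 (rule 109): 01101010
Gen 5 (rule 73): 01100000
Gen 6 (rule 90): 11110000
Gen 7 (rule 109): 10010111
Gen 8 (rule 73): 00000101
Gen 9 (rule 90): 00001000
Gen 10 (rule 109): 11101011
Gen 11 (rule 73): 10100011
Gen 12 (rule 90): 00010111
Gen 13 (rule 109): 11011101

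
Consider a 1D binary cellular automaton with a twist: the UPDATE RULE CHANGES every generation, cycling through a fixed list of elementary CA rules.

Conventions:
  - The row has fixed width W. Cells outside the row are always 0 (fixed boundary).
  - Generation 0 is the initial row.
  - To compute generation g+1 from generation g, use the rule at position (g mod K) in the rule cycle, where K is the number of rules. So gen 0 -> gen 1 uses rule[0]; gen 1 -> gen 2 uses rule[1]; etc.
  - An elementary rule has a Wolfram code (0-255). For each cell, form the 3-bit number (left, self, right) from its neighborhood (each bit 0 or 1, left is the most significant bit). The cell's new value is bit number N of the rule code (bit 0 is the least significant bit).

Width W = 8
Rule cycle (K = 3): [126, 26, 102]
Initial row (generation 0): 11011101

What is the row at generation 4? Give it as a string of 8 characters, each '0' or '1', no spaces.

Answer: 11011110

Derivation:
Gen 0: 11011101
Gen 1 (rule 126): 11110111
Gen 2 (rule 26): 10000100
Gen 3 (rule 102): 10001100
Gen 4 (rule 126): 11011110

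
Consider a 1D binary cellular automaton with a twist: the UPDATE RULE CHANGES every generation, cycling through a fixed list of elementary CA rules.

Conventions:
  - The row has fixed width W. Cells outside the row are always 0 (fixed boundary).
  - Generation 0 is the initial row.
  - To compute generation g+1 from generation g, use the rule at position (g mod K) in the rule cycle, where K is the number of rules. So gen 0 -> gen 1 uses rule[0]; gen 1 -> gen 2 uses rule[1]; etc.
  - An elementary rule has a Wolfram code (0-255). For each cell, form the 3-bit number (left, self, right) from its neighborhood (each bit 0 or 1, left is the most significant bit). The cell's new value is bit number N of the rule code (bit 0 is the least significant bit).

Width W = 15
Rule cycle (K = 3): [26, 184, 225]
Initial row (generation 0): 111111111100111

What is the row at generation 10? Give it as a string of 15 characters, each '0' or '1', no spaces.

Answer: 010010001001110

Derivation:
Gen 0: 111111111100111
Gen 1 (rule 26): 100000000011100
Gen 2 (rule 184): 010000000011010
Gen 3 (rule 225): 000111111001100
Gen 4 (rule 26): 001100000111010
Gen 5 (rule 184): 001010000110101
Gen 6 (rule 225): 100100110011010
Gen 7 (rule 26): 011011101110001
Gen 8 (rule 184): 010111011101000
Gen 9 (rule 225): 001011101110011
Gen 10 (rule 26): 010010001001110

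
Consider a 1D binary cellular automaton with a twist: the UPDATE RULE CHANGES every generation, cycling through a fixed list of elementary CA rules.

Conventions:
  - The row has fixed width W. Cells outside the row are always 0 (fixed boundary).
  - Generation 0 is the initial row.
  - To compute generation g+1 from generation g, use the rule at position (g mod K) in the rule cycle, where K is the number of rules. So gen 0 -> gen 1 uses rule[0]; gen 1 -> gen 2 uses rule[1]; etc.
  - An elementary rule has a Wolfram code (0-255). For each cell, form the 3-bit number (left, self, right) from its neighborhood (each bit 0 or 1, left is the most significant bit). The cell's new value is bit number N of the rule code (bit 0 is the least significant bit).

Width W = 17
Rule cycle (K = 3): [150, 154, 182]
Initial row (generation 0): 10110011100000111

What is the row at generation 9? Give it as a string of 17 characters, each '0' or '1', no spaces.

Answer: 11001101110100011

Derivation:
Gen 0: 10110011100000111
Gen 1 (rule 150): 10001101010001010
Gen 2 (rule 154): 01011000001010001
Gen 3 (rule 182): 11100100011111011
Gen 4 (rule 150): 01011110101110000
Gen 5 (rule 154): 10011100001101000
Gen 6 (rule 182): 11101010010011100
Gen 7 (rule 150): 01001011111101010
Gen 8 (rule 154): 10110011111000001
Gen 9 (rule 182): 11001101110100011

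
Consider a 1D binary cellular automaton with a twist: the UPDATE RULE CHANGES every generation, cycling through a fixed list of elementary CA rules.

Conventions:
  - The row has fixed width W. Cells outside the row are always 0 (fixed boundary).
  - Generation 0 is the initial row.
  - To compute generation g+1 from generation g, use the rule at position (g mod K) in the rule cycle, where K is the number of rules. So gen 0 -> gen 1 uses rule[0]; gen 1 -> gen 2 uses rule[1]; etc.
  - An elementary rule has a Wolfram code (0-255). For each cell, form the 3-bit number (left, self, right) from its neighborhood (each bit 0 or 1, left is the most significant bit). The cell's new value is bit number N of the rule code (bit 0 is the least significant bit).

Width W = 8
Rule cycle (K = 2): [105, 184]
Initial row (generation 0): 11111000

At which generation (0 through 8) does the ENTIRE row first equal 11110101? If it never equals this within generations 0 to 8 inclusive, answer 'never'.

Answer: never

Derivation:
Gen 0: 11111000
Gen 1 (rule 105): 10001011
Gen 2 (rule 184): 01000110
Gen 3 (rule 105): 00010110
Gen 4 (rule 184): 00001101
Gen 5 (rule 105): 11101110
Gen 6 (rule 184): 11011101
Gen 7 (rule 105): 11110110
Gen 8 (rule 184): 11101101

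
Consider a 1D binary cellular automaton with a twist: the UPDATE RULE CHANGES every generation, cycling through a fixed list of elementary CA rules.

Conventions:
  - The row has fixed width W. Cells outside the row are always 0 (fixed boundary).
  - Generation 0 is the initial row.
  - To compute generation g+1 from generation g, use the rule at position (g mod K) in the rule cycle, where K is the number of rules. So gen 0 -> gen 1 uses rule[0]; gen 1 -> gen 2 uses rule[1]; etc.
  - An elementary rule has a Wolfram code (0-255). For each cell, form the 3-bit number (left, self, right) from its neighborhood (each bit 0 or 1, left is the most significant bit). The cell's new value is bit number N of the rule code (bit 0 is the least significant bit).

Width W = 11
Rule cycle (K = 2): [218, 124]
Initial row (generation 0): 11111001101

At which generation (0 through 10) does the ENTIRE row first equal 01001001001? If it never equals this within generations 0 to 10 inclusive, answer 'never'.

Gen 0: 11111001101
Gen 1 (rule 218): 11111111100
Gen 2 (rule 124): 10000000110
Gen 3 (rule 218): 01000001111
Gen 4 (rule 124): 01100001001
Gen 5 (rule 218): 11110010110
Gen 6 (rule 124): 10011011111
Gen 7 (rule 218): 01111011111
Gen 8 (rule 124): 01001110001
Gen 9 (rule 218): 10111111010
Gen 10 (rule 124): 11100001111

Answer: never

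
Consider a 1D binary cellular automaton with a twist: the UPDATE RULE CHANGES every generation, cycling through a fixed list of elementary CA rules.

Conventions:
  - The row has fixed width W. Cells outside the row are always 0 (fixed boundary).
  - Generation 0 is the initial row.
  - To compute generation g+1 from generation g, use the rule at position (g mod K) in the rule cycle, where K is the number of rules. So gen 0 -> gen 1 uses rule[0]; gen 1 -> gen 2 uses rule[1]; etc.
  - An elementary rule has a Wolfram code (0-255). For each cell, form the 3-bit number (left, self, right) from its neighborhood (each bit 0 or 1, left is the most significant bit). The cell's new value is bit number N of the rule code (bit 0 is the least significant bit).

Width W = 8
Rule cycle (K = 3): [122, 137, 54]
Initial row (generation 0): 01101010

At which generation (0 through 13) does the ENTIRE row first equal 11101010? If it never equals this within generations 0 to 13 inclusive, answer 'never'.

Gen 0: 01101010
Gen 1 (rule 122): 11110101
Gen 2 (rule 137): 11100000
Gen 3 (rule 54): 00010000
Gen 4 (rule 122): 00101000
Gen 5 (rule 137): 10000011
Gen 6 (rule 54): 11000100
Gen 7 (rule 122): 11101010
Gen 8 (rule 137): 11000000
Gen 9 (rule 54): 00100000
Gen 10 (rule 122): 01010000
Gen 11 (rule 137): 00000111
Gen 12 (rule 54): 00001000
Gen 13 (rule 122): 00010100

Answer: 7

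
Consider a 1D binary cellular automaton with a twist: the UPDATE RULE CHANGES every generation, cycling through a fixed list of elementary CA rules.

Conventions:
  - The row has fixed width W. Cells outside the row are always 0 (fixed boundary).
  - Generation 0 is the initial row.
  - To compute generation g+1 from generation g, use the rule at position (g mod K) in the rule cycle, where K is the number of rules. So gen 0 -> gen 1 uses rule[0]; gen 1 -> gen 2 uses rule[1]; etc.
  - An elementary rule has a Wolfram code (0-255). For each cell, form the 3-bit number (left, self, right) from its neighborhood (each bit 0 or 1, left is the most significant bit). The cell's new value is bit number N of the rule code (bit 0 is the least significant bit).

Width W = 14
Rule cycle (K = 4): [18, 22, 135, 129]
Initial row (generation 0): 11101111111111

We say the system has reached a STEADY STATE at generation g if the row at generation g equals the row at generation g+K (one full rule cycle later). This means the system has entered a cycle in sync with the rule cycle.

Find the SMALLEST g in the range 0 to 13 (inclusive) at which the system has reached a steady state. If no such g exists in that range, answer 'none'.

Answer: none

Derivation:
Gen 0: 11101111111111
Gen 1 (rule 18): 00000000000000
Gen 2 (rule 22): 00000000000000
Gen 3 (rule 135): 11111111111111
Gen 4 (rule 129): 01111111111110
Gen 5 (rule 18): 10000000000001
Gen 6 (rule 22): 11000000000011
Gen 7 (rule 135): 00011111111100
Gen 8 (rule 129): 11001111111001
Gen 9 (rule 18): 00110000000110
Gen 10 (rule 22): 01001000001001
Gen 11 (rule 135): 11011011111011
Gen 12 (rule 129): 00000001110000
Gen 13 (rule 18): 00000010001000
Gen 14 (rule 22): 00000111011100
Gen 15 (rule 135): 11111010001001
Gen 16 (rule 129): 01110000100000
Gen 17 (rule 18): 10001001010000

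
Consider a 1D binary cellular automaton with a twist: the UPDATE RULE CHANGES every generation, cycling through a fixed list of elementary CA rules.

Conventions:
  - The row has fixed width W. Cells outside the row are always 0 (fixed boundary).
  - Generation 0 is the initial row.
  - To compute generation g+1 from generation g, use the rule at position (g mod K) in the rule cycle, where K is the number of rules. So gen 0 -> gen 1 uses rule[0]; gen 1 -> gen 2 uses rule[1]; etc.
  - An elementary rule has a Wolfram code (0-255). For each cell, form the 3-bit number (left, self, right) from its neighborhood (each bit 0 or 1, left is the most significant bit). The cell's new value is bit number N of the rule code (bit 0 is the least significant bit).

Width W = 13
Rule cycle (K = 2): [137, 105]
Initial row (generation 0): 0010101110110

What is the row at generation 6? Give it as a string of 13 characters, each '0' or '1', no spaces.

Gen 0: 0010101110110
Gen 1 (rule 137): 1000001100100
Gen 2 (rule 105): 0011101100001
Gen 3 (rule 137): 1011001001100
Gen 4 (rule 105): 0111000001101
Gen 5 (rule 137): 0110011101000
Gen 6 (rule 105): 0110010110011

Answer: 0110010110011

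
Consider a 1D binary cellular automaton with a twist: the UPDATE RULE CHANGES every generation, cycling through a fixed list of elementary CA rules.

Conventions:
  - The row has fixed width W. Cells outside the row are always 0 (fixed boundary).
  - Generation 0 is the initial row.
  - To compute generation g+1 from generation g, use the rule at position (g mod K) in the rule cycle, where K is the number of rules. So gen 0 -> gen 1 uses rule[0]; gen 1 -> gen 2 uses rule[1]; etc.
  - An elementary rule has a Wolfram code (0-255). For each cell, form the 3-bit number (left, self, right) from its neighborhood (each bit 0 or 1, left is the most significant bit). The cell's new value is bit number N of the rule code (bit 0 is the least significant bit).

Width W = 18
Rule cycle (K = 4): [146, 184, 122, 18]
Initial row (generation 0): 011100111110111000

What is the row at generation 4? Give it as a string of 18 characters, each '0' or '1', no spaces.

Gen 0: 011100111110111000
Gen 1 (rule 146): 101011011100010100
Gen 2 (rule 184): 010110111010001010
Gen 3 (rule 122): 101111101101010101
Gen 4 (rule 18): 000000000000000000

Answer: 000000000000000000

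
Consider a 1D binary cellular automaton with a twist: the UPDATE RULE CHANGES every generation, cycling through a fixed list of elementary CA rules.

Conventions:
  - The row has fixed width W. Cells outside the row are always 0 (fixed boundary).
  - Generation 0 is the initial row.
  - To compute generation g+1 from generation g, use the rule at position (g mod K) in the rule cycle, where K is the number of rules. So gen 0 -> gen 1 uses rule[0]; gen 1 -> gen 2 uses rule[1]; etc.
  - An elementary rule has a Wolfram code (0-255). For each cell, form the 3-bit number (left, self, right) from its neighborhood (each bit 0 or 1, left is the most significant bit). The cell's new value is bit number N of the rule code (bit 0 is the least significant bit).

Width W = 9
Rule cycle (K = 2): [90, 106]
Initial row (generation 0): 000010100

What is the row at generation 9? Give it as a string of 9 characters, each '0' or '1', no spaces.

Answer: 000100010

Derivation:
Gen 0: 000010100
Gen 1 (rule 90): 000100010
Gen 2 (rule 106): 001000100
Gen 3 (rule 90): 010101010
Gen 4 (rule 106): 101010100
Gen 5 (rule 90): 000000010
Gen 6 (rule 106): 000000100
Gen 7 (rule 90): 000001010
Gen 8 (rule 106): 000010100
Gen 9 (rule 90): 000100010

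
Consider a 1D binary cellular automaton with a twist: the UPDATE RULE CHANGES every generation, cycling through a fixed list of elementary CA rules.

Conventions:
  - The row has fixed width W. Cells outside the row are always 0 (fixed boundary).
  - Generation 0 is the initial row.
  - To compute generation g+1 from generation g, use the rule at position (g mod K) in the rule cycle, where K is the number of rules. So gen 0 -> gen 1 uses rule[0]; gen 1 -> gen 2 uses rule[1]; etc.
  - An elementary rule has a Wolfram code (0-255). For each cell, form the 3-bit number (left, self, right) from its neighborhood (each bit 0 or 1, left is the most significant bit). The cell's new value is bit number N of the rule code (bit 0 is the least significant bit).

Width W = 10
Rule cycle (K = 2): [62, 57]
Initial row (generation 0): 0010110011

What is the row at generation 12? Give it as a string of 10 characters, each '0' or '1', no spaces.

Answer: 1000110001

Derivation:
Gen 0: 0010110011
Gen 1 (rule 62): 0111101110
Gen 2 (rule 57): 0100011001
Gen 3 (rule 62): 1110110111
Gen 4 (rule 57): 1001101100
Gen 5 (rule 62): 1111011010
Gen 6 (rule 57): 1000110101
Gen 7 (rule 62): 1101101111
Gen 8 (rule 57): 1011011000
Gen 9 (rule 62): 1110110100
Gen 10 (rule 57): 1001101011
Gen 11 (rule 62): 1111011110
Gen 12 (rule 57): 1000110001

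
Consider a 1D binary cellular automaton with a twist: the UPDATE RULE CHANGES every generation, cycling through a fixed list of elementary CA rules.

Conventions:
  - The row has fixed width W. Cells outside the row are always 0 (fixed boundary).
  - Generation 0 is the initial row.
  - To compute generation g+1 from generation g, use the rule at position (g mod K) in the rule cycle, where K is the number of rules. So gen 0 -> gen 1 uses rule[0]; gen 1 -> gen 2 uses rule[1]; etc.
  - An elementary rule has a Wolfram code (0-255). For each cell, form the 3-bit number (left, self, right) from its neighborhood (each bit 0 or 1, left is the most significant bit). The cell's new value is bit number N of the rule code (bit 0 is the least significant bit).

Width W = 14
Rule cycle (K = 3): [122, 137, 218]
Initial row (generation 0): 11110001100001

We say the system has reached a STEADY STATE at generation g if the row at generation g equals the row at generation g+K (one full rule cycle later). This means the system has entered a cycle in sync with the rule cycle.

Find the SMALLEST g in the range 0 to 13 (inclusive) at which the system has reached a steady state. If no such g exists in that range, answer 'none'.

Gen 0: 11110001100001
Gen 1 (rule 122): 10011011110010
Gen 2 (rule 137): 00010011100000
Gen 3 (rule 218): 00101111110000
Gen 4 (rule 122): 01011000011000
Gen 5 (rule 137): 00010011010011
Gen 6 (rule 218): 00101111001111
Gen 7 (rule 122): 01011001111001
Gen 8 (rule 137): 00010001110000
Gen 9 (rule 218): 00101011111000
Gen 10 (rule 122): 01010110001100
Gen 11 (rule 137): 00000100101001
Gen 12 (rule 218): 00001011000110
Gen 13 (rule 122): 00010111101111
Gen 14 (rule 137): 11000111001110
Gen 15 (rule 218): 11101111111111
Gen 16 (rule 122): 10111000000001

Answer: none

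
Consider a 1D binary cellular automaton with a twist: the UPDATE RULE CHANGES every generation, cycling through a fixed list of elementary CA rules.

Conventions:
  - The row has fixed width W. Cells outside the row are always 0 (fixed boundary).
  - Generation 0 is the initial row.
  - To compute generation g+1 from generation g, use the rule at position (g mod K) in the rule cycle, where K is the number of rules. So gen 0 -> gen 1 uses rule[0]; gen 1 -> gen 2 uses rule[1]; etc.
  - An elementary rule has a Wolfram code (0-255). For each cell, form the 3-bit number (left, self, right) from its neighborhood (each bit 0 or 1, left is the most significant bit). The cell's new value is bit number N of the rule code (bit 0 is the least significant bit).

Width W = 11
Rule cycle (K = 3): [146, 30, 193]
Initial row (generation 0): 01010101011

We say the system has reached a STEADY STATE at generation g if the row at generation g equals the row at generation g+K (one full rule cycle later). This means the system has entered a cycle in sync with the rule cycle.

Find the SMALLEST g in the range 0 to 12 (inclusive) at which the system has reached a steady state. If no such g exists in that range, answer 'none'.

Answer: none

Derivation:
Gen 0: 01010101011
Gen 1 (rule 146): 10000000000
Gen 2 (rule 30): 11000000000
Gen 3 (rule 193): 01011111111
Gen 4 (rule 146): 10001111110
Gen 5 (rule 30): 11011000001
Gen 6 (rule 193): 01001011100
Gen 7 (rule 146): 10110001010
Gen 8 (rule 30): 10101011011
Gen 9 (rule 193): 00000001001
Gen 10 (rule 146): 00000010110
Gen 11 (rule 30): 00000110101
Gen 12 (rule 193): 11110010000
Gen 13 (rule 146): 01101101000
Gen 14 (rule 30): 11001001100
Gen 15 (rule 193): 01000000101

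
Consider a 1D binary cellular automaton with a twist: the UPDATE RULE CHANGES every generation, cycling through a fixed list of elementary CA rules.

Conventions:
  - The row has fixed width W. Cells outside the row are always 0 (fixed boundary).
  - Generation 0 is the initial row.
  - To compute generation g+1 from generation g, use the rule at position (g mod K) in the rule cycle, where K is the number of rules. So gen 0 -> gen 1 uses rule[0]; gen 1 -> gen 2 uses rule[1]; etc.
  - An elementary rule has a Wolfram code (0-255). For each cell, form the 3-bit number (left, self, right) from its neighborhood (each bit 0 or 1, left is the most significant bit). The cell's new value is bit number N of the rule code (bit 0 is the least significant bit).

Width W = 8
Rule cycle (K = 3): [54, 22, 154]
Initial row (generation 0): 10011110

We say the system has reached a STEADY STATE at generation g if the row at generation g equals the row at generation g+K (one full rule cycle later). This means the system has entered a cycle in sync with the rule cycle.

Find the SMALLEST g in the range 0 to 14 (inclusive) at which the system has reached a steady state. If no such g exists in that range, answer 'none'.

Answer: 8

Derivation:
Gen 0: 10011110
Gen 1 (rule 54): 11100001
Gen 2 (rule 22): 00010011
Gen 3 (rule 154): 00101110
Gen 4 (rule 54): 01110001
Gen 5 (rule 22): 10001011
Gen 6 (rule 154): 01010010
Gen 7 (rule 54): 11111111
Gen 8 (rule 22): 00000000
Gen 9 (rule 154): 00000000
Gen 10 (rule 54): 00000000
Gen 11 (rule 22): 00000000
Gen 12 (rule 154): 00000000
Gen 13 (rule 54): 00000000
Gen 14 (rule 22): 00000000
Gen 15 (rule 154): 00000000
Gen 16 (rule 54): 00000000
Gen 17 (rule 22): 00000000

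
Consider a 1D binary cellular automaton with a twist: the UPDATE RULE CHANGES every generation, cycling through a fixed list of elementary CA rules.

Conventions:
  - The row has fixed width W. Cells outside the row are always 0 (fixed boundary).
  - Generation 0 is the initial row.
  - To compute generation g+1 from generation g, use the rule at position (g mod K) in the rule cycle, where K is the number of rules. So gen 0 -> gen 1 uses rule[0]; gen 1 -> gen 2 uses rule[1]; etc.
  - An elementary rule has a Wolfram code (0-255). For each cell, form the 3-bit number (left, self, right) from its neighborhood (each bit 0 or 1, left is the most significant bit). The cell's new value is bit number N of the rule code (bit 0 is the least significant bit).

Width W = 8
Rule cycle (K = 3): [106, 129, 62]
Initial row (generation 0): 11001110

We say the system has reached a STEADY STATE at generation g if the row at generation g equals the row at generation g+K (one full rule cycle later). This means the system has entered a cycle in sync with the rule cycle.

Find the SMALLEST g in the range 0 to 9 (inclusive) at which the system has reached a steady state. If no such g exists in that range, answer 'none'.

Answer: 4

Derivation:
Gen 0: 11001110
Gen 1 (rule 106): 11011010
Gen 2 (rule 129): 00000000
Gen 3 (rule 62): 00000000
Gen 4 (rule 106): 00000000
Gen 5 (rule 129): 11111111
Gen 6 (rule 62): 10000000
Gen 7 (rule 106): 00000000
Gen 8 (rule 129): 11111111
Gen 9 (rule 62): 10000000
Gen 10 (rule 106): 00000000
Gen 11 (rule 129): 11111111
Gen 12 (rule 62): 10000000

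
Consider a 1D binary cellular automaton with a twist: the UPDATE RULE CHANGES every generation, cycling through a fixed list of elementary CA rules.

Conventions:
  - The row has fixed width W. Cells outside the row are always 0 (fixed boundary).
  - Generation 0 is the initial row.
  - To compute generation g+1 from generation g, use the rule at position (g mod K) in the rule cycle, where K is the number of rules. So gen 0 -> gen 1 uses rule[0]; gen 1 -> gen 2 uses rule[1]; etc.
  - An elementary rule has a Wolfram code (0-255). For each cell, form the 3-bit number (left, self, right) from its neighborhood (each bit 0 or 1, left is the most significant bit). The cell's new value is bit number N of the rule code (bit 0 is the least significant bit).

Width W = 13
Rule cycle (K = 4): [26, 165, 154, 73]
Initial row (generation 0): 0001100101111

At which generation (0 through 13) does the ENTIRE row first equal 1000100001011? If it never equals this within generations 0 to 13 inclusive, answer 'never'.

Gen 0: 0001100101111
Gen 1 (rule 26): 0011011001000
Gen 2 (rule 165): 1000100001011
Gen 3 (rule 154): 0101010010010
Gen 4 (rule 73): 0000000000000
Gen 5 (rule 26): 0000000000000
Gen 6 (rule 165): 1111111111111
Gen 7 (rule 154): 1111111111110
Gen 8 (rule 73): 1000000000010
Gen 9 (rule 26): 0100000000101
Gen 10 (rule 165): 0101111110111
Gen 11 (rule 154): 1001111100110
Gen 12 (rule 73): 0001000100110
Gen 13 (rule 26): 0010101011101

Answer: 2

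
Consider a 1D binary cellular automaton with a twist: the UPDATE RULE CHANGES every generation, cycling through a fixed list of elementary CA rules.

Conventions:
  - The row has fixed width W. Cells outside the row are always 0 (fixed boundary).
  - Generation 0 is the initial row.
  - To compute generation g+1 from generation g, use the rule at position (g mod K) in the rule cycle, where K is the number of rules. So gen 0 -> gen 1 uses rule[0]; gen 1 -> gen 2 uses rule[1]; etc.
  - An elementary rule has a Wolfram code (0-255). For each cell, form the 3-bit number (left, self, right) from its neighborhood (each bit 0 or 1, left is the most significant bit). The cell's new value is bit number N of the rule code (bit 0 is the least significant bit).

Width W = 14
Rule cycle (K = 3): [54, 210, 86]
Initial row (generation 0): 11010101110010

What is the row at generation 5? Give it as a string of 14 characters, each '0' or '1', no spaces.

Answer: 01010101111001

Derivation:
Gen 0: 11010101110010
Gen 1 (rule 54): 00111110001111
Gen 2 (rule 210): 01011111010111
Gen 3 (rule 86): 11000001010001
Gen 4 (rule 54): 00100011111011
Gen 5 (rule 210): 01010101111001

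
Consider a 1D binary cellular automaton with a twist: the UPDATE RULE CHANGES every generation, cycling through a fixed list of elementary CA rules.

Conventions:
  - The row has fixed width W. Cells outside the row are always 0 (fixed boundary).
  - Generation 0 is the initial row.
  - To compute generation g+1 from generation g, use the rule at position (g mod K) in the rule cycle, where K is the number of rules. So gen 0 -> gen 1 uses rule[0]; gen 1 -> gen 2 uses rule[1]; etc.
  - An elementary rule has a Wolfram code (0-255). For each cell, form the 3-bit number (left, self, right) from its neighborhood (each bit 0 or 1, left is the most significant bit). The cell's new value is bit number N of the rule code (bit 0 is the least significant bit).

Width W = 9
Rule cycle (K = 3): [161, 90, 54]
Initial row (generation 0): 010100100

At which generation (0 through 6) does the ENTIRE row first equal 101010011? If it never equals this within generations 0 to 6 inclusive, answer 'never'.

Answer: never

Derivation:
Gen 0: 010100100
Gen 1 (rule 161): 001000001
Gen 2 (rule 90): 010100010
Gen 3 (rule 54): 111110111
Gen 4 (rule 161): 011101010
Gen 5 (rule 90): 110100001
Gen 6 (rule 54): 001110011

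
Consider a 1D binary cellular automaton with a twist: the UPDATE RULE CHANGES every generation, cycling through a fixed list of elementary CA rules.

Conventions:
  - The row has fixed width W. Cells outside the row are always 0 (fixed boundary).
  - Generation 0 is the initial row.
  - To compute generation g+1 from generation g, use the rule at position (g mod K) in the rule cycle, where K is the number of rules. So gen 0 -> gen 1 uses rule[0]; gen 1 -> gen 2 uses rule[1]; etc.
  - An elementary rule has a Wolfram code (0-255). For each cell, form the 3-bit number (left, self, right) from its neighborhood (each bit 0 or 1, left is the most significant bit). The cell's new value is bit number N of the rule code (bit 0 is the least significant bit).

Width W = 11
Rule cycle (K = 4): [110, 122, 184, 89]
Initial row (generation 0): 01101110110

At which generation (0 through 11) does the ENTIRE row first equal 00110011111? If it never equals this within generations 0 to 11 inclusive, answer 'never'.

Answer: 9

Derivation:
Gen 0: 01101110110
Gen 1 (rule 110): 11111011110
Gen 2 (rule 122): 10001110011
Gen 3 (rule 184): 01001101010
Gen 4 (rule 89): 00101100001
Gen 5 (rule 110): 01111100011
Gen 6 (rule 122): 11000110111
Gen 7 (rule 184): 10100101110
Gen 8 (rule 89): 00010001011
Gen 9 (rule 110): 00110011111
Gen 10 (rule 122): 01111110001
Gen 11 (rule 184): 01111101000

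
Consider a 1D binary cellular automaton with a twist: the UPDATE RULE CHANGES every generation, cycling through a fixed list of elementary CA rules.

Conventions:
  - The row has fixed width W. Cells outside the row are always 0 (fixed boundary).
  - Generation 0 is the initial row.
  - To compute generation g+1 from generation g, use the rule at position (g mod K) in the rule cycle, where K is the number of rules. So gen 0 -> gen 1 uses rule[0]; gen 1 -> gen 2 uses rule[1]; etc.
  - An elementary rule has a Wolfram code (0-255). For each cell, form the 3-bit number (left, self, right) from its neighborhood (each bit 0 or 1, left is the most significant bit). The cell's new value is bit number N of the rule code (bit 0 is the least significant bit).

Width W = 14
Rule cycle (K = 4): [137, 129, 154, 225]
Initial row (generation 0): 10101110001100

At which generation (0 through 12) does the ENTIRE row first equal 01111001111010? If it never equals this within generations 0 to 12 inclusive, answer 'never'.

Answer: never

Derivation:
Gen 0: 10101110001100
Gen 1 (rule 137): 00001100101001
Gen 2 (rule 129): 11100000000000
Gen 3 (rule 154): 11010000000000
Gen 4 (rule 225): 01100111111111
Gen 5 (rule 137): 01000111111110
Gen 6 (rule 129): 00010011111100
Gen 7 (rule 154): 00101111111010
Gen 8 (rule 225): 10010111111100
Gen 9 (rule 137): 00000111111001
Gen 10 (rule 129): 11110011110000
Gen 11 (rule 154): 11101111101000
Gen 12 (rule 225): 01110111110011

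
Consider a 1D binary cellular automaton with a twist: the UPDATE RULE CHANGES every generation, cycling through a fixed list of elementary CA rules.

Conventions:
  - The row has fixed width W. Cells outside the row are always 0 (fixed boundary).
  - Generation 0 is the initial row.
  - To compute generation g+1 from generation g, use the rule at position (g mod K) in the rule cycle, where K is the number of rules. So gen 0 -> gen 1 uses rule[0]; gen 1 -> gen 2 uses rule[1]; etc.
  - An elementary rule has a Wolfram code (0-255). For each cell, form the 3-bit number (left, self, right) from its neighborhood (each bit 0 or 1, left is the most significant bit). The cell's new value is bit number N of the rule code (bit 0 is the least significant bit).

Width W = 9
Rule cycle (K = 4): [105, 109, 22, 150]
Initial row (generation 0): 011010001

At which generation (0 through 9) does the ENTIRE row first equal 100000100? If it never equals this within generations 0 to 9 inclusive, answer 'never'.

Gen 0: 011010001
Gen 1 (rule 105): 011100100
Gen 2 (rule 109): 010100101
Gen 3 (rule 22): 110111101
Gen 4 (rule 150): 000011001
Gen 5 (rule 105): 111011000
Gen 6 (rule 109): 101111011
Gen 7 (rule 22): 100000000
Gen 8 (rule 150): 110000000
Gen 9 (rule 105): 110111111

Answer: never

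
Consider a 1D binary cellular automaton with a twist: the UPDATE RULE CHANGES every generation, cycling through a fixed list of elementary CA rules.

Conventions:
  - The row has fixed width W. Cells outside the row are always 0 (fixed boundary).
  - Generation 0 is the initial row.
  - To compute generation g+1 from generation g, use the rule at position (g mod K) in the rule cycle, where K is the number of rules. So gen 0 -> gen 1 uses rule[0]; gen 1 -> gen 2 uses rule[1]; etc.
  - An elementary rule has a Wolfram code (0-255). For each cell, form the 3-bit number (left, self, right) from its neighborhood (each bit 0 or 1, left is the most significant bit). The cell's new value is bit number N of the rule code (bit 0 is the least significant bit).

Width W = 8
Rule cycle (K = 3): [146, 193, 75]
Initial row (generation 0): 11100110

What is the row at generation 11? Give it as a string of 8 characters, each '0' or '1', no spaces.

Answer: 00001000

Derivation:
Gen 0: 11100110
Gen 1 (rule 146): 01011001
Gen 2 (rule 193): 00001000
Gen 3 (rule 75): 11110011
Gen 4 (rule 146): 01101100
Gen 5 (rule 193): 00100101
Gen 6 (rule 75): 11001000
Gen 7 (rule 146): 00110100
Gen 8 (rule 193): 10010001
Gen 9 (rule 75): 00100110
Gen 10 (rule 146): 01011001
Gen 11 (rule 193): 00001000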